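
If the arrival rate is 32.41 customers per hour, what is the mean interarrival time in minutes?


Mean interarrival time = 60/lambda = 60/32.41 = 1.85 minutes

1.85 minutes


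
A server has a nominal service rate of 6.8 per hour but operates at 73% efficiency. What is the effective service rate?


Effective rate = mu * efficiency = 6.8 * 0.73 = 4.96 per hour

4.96 per hour


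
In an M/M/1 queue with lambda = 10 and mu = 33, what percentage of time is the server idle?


Idle fraction = (1 - rho) * 100 = (1 - 10/33) * 100 = 69.7%

69.7%


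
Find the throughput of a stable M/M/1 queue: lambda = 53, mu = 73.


For a stable queue (lambda < mu), throughput = lambda = 53 per hour

53 per hour


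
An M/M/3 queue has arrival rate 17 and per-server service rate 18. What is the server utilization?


rho = lambda/(c*mu) = 17/(3*18) = 0.3148

0.3148


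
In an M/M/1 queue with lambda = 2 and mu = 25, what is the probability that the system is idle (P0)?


P0 = 1 - rho = 1 - 2/25 = 0.92

0.92


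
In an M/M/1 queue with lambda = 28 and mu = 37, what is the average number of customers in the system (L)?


rho = 28/37; L = rho/(1-rho) = 3.11

3.11


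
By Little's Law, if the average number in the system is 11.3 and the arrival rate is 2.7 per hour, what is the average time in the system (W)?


W = L / lambda = 11.3 / 2.7 = 4.1852 hours

4.1852 hours


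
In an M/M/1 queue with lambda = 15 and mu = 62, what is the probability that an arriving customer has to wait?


P(wait) = rho = lambda/mu = 15/62 = 0.2419

0.2419


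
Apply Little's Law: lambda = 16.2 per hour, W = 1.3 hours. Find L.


L = lambda * W = 16.2 * 1.3 = 21.06

21.06


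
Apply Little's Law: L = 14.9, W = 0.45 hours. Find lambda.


lambda = L / W = 14.9 / 0.45 = 33.11 per hour

33.11 per hour


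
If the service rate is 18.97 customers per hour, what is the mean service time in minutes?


Mean service time = 60/mu = 60/18.97 = 3.16 minutes

3.16 minutes


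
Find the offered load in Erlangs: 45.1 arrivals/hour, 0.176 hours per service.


Offered load a = lambda * E[S] = 45.1 * 0.176 = 7.94 Erlangs

7.94 Erlangs


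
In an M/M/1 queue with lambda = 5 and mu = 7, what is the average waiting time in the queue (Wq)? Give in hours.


rho = 5/7; Wq = rho/(mu - lambda) = 0.3571 hours

0.3571 hours


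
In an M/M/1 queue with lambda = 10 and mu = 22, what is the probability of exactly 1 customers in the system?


rho = 10/22; P(n) = (1-rho)*rho^n = (1-10/22)*(10/22)^1 = 0.2479

0.2479


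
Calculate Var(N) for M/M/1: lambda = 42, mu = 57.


rho = 42/57; Var(N) = rho/(1-rho)^2 = 10.64

10.64


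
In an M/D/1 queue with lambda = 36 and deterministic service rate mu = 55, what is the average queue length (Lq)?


M/D/1: Lq = rho^2 / (2*(1-rho)) where rho = 36/55; Lq = 0.62

0.62


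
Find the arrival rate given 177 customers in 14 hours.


lambda = total arrivals / time = 177 / 14 = 12.64 per hour

12.64 per hour


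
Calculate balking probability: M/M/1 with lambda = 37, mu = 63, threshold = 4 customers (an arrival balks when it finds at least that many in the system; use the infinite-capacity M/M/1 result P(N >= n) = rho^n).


P(N >= 4) = rho^4 = (37/63)^4 = 0.119

0.119


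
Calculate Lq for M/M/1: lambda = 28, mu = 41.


rho = 28/41; Lq = rho^2/(1-rho) = 1.47

1.47


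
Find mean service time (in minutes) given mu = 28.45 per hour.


Mean service time = 60/mu = 60/28.45 = 2.11 minutes

2.11 minutes


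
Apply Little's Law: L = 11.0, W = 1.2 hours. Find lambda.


lambda = L / W = 11.0 / 1.2 = 9.17 per hour

9.17 per hour


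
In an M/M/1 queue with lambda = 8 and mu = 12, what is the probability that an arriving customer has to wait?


P(wait) = rho = lambda/mu = 8/12 = 0.6667

0.6667


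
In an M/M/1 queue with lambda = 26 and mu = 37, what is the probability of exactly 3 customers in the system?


rho = 26/37; P(n) = (1-rho)*rho^n = (1-26/37)*(26/37)^3 = 0.1032

0.1032


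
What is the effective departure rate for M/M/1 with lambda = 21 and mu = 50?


For a stable queue (lambda < mu), throughput = lambda = 21 per hour

21 per hour


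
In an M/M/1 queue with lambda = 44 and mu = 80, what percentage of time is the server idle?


Idle fraction = (1 - rho) * 100 = (1 - 44/80) * 100 = 45.0%

45.0%


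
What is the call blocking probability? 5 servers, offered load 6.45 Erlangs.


B(N,A) = (A^N/N!) / sum(A^k/k!, k=0..N) with N=5, A=6.45 = 0.3907

0.3907


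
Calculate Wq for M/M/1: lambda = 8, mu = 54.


rho = 8/54; Wq = rho/(mu - lambda) = 0.0032 hours

0.0032 hours


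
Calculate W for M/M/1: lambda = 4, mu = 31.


W = 1/(mu - lambda) = 1/(31 - 4) = 0.037 hours

0.037 hours


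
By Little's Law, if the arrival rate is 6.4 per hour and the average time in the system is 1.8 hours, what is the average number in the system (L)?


L = lambda * W = 6.4 * 1.8 = 11.52

11.52


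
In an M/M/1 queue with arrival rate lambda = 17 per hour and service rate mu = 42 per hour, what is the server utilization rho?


rho = lambda/mu = 17/42 = 0.4048

0.4048


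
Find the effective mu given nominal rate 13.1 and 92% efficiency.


Effective rate = mu * efficiency = 13.1 * 0.92 = 12.05 per hour

12.05 per hour


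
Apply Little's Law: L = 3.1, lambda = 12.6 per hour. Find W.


W = L / lambda = 3.1 / 12.6 = 0.246 hours

0.246 hours


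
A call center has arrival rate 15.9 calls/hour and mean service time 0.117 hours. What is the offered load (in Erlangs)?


Offered load a = lambda * E[S] = 15.9 * 0.117 = 1.86 Erlangs

1.86 Erlangs


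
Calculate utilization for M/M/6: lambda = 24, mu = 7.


rho = lambda/(c*mu) = 24/(6*7) = 0.5714

0.5714


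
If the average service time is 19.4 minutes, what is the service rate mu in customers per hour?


mu = 60 / avg_service_time = 60 / 19.4 = 3.09 per hour

3.09 per hour


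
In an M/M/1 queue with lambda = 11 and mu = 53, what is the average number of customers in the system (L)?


rho = 11/53; L = rho/(1-rho) = 0.26

0.26


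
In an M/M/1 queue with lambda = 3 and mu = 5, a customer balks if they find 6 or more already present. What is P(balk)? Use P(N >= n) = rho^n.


P(N >= 6) = rho^6 = (3/5)^6 = 0.0467

0.0467


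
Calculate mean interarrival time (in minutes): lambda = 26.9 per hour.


Mean interarrival time = 60/lambda = 60/26.9 = 2.23 minutes

2.23 minutes


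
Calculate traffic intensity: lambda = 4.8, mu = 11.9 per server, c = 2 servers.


rho = lambda / (c * mu) = 4.8 / (2 * 11.9) = 0.2017

0.2017


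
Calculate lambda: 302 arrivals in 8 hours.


lambda = total arrivals / time = 302 / 8 = 37.75 per hour

37.75 per hour


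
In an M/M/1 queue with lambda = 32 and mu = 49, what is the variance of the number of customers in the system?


rho = 32/49; Var(N) = rho/(1-rho)^2 = 5.43

5.43


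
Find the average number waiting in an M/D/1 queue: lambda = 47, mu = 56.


M/D/1: Lq = rho^2 / (2*(1-rho)) where rho = 47/56; Lq = 2.19

2.19


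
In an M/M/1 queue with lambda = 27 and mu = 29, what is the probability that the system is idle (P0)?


P0 = 1 - rho = 1 - 27/29 = 0.069

0.069


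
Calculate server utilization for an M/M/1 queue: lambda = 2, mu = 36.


rho = lambda/mu = 2/36 = 0.0556

0.0556


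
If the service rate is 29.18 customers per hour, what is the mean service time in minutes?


Mean service time = 60/mu = 60/29.18 = 2.06 minutes

2.06 minutes


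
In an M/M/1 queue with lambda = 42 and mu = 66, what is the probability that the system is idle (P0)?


P0 = 1 - rho = 1 - 42/66 = 0.3636

0.3636


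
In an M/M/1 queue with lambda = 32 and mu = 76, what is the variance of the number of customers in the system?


rho = 32/76; Var(N) = rho/(1-rho)^2 = 1.26

1.26


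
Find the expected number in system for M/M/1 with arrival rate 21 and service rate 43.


rho = 21/43; L = rho/(1-rho) = 0.95

0.95


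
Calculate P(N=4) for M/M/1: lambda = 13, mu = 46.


rho = 13/46; P(n) = (1-rho)*rho^n = (1-13/46)*(13/46)^4 = 0.0046

0.0046


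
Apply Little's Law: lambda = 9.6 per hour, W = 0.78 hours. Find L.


L = lambda * W = 9.6 * 0.78 = 7.49

7.49


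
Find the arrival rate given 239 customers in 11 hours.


lambda = total arrivals / time = 239 / 11 = 21.73 per hour

21.73 per hour


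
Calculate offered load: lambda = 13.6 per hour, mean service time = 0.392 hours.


Offered load a = lambda * E[S] = 13.6 * 0.392 = 5.33 Erlangs

5.33 Erlangs


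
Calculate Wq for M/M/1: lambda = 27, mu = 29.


rho = 27/29; Wq = rho/(mu - lambda) = 0.4655 hours

0.4655 hours


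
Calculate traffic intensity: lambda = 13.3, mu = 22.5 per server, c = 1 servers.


rho = lambda / (c * mu) = 13.3 / (1 * 22.5) = 0.5911

0.5911


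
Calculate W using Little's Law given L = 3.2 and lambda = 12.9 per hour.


W = L / lambda = 3.2 / 12.9 = 0.2481 hours

0.2481 hours


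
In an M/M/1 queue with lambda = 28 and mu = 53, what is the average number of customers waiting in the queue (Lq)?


rho = 28/53; Lq = rho^2/(1-rho) = 0.59

0.59


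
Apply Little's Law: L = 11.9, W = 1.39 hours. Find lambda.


lambda = L / W = 11.9 / 1.39 = 8.56 per hour

8.56 per hour


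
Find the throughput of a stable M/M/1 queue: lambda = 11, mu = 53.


For a stable queue (lambda < mu), throughput = lambda = 11 per hour

11 per hour


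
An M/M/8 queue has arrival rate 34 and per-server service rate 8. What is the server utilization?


rho = lambda/(c*mu) = 34/(8*8) = 0.5313

0.5313


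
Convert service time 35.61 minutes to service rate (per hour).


mu = 60 / avg_service_time = 60 / 35.61 = 1.68 per hour

1.68 per hour


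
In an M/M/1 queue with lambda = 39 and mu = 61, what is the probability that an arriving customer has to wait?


P(wait) = rho = lambda/mu = 39/61 = 0.6393

0.6393


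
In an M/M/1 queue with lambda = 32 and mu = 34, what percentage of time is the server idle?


Idle fraction = (1 - rho) * 100 = (1 - 32/34) * 100 = 5.9%

5.9%


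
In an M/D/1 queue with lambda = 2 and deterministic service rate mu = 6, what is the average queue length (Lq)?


M/D/1: Lq = rho^2 / (2*(1-rho)) where rho = 2/6; Lq = 0.08

0.08


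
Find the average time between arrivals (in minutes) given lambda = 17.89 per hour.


Mean interarrival time = 60/lambda = 60/17.89 = 3.35 minutes

3.35 minutes


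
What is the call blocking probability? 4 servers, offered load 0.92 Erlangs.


B(N,A) = (A^N/N!) / sum(A^k/k!, k=0..N) with N=4, A=0.92 = 0.0119

0.0119


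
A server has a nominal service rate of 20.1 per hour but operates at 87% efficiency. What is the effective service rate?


Effective rate = mu * efficiency = 20.1 * 0.87 = 17.49 per hour

17.49 per hour


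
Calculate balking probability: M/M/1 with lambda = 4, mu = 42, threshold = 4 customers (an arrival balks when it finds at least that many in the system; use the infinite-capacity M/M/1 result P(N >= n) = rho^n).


P(N >= 4) = rho^4 = (4/42)^4 = 0.0001

0.0001


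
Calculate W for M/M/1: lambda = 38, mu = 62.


W = 1/(mu - lambda) = 1/(62 - 38) = 0.0417 hours

0.0417 hours


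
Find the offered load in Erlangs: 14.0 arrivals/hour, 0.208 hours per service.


Offered load a = lambda * E[S] = 14.0 * 0.208 = 2.91 Erlangs

2.91 Erlangs


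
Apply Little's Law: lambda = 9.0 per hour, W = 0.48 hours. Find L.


L = lambda * W = 9.0 * 0.48 = 4.32

4.32


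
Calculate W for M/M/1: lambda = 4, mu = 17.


W = 1/(mu - lambda) = 1/(17 - 4) = 0.0769 hours

0.0769 hours


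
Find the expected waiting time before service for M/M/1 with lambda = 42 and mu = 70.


rho = 42/70; Wq = rho/(mu - lambda) = 0.0214 hours

0.0214 hours


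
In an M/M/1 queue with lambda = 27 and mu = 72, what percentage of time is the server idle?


Idle fraction = (1 - rho) * 100 = (1 - 27/72) * 100 = 62.5%

62.5%


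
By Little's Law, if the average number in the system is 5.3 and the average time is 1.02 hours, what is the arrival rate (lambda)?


lambda = L / W = 5.3 / 1.02 = 5.2 per hour

5.2 per hour


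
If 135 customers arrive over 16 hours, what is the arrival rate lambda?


lambda = total arrivals / time = 135 / 16 = 8.44 per hour

8.44 per hour


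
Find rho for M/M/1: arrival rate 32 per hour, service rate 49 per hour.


rho = lambda/mu = 32/49 = 0.6531

0.6531


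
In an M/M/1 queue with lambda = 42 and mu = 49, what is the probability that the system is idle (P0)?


P0 = 1 - rho = 1 - 42/49 = 0.1429

0.1429


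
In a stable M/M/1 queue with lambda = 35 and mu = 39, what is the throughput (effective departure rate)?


For a stable queue (lambda < mu), throughput = lambda = 35 per hour

35 per hour


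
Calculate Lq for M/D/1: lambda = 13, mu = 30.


M/D/1: Lq = rho^2 / (2*(1-rho)) where rho = 13/30; Lq = 0.17

0.17


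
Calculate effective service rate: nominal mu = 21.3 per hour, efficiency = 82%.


Effective rate = mu * efficiency = 21.3 * 0.82 = 17.47 per hour

17.47 per hour


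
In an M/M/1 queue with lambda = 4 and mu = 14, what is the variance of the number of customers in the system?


rho = 4/14; Var(N) = rho/(1-rho)^2 = 0.56

0.56


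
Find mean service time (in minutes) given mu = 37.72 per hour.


Mean service time = 60/mu = 60/37.72 = 1.59 minutes

1.59 minutes


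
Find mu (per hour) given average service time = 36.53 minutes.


mu = 60 / avg_service_time = 60 / 36.53 = 1.64 per hour

1.64 per hour


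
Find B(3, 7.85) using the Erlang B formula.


B(N,A) = (A^N/N!) / sum(A^k/k!, k=0..N) with N=3, A=7.85 = 0.6703

0.6703


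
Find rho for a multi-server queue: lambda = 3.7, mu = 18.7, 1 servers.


rho = lambda / (c * mu) = 3.7 / (1 * 18.7) = 0.1979

0.1979


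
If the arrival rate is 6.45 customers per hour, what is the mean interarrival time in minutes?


Mean interarrival time = 60/lambda = 60/6.45 = 9.3 minutes

9.3 minutes


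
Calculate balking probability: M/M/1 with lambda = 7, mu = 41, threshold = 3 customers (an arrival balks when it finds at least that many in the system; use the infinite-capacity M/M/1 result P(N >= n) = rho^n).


P(N >= 3) = rho^3 = (7/41)^3 = 0.005

0.005


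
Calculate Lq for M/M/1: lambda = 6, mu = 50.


rho = 6/50; Lq = rho^2/(1-rho) = 0.02

0.02


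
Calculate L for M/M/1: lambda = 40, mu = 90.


rho = 40/90; L = rho/(1-rho) = 0.8

0.8


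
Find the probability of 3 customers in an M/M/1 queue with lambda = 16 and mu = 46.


rho = 16/46; P(n) = (1-rho)*rho^n = (1-16/46)*(16/46)^3 = 0.0274

0.0274


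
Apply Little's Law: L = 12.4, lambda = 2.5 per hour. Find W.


W = L / lambda = 12.4 / 2.5 = 4.96 hours

4.96 hours


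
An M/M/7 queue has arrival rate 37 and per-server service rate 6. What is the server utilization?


rho = lambda/(c*mu) = 37/(7*6) = 0.881

0.881


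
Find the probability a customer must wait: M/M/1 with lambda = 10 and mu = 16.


P(wait) = rho = lambda/mu = 10/16 = 0.625

0.625


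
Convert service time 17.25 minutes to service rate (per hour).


mu = 60 / avg_service_time = 60 / 17.25 = 3.48 per hour

3.48 per hour


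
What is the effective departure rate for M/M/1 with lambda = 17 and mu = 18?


For a stable queue (lambda < mu), throughput = lambda = 17 per hour

17 per hour


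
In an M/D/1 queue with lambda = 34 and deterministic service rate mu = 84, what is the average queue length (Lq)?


M/D/1: Lq = rho^2 / (2*(1-rho)) where rho = 34/84; Lq = 0.14

0.14


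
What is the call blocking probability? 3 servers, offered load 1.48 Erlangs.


B(N,A) = (A^N/N!) / sum(A^k/k!, k=0..N) with N=3, A=1.48 = 0.1313

0.1313


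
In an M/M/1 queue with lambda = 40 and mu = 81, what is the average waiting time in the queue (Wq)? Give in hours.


rho = 40/81; Wq = rho/(mu - lambda) = 0.012 hours

0.012 hours


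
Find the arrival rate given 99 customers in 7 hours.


lambda = total arrivals / time = 99 / 7 = 14.14 per hour

14.14 per hour


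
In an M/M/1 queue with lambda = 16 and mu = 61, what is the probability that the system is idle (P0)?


P0 = 1 - rho = 1 - 16/61 = 0.7377

0.7377


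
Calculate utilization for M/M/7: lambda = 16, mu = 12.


rho = lambda/(c*mu) = 16/(7*12) = 0.1905

0.1905


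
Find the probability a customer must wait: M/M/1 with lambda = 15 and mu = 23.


P(wait) = rho = lambda/mu = 15/23 = 0.6522

0.6522


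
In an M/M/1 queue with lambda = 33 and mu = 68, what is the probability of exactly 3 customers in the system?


rho = 33/68; P(n) = (1-rho)*rho^n = (1-33/68)*(33/68)^3 = 0.0588

0.0588


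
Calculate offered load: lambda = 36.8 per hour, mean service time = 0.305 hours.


Offered load a = lambda * E[S] = 36.8 * 0.305 = 11.22 Erlangs

11.22 Erlangs


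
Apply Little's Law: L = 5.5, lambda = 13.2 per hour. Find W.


W = L / lambda = 5.5 / 13.2 = 0.4167 hours

0.4167 hours


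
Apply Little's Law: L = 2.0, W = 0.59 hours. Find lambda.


lambda = L / W = 2.0 / 0.59 = 3.39 per hour

3.39 per hour


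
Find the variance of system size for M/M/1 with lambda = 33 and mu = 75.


rho = 33/75; Var(N) = rho/(1-rho)^2 = 1.4

1.4


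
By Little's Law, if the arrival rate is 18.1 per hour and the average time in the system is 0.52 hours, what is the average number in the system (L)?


L = lambda * W = 18.1 * 0.52 = 9.41

9.41


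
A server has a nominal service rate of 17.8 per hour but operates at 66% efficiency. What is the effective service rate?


Effective rate = mu * efficiency = 17.8 * 0.66 = 11.75 per hour

11.75 per hour


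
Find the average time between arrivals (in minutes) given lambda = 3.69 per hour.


Mean interarrival time = 60/lambda = 60/3.69 = 16.26 minutes

16.26 minutes


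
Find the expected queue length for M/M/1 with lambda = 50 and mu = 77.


rho = 50/77; Lq = rho^2/(1-rho) = 1.2

1.2


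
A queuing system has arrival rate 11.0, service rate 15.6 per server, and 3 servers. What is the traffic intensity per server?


rho = lambda / (c * mu) = 11.0 / (3 * 15.6) = 0.235

0.235


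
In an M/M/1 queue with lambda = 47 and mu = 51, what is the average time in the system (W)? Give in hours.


W = 1/(mu - lambda) = 1/(51 - 47) = 0.25 hours

0.25 hours


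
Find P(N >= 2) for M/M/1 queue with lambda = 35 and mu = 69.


P(N >= 2) = rho^2 = (35/69)^2 = 0.2573

0.2573


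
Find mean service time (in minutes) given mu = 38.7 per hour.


Mean service time = 60/mu = 60/38.7 = 1.55 minutes

1.55 minutes


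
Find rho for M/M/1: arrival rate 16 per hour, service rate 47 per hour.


rho = lambda/mu = 16/47 = 0.3404

0.3404


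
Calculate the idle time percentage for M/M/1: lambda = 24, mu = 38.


Idle fraction = (1 - rho) * 100 = (1 - 24/38) * 100 = 36.8%

36.8%


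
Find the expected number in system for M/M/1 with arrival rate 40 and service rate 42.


rho = 40/42; L = rho/(1-rho) = 20.0

20.0


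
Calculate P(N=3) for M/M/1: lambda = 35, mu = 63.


rho = 35/63; P(n) = (1-rho)*rho^n = (1-35/63)*(35/63)^3 = 0.0762

0.0762


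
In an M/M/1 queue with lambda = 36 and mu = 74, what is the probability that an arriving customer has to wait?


P(wait) = rho = lambda/mu = 36/74 = 0.4865

0.4865


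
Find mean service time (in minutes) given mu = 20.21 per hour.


Mean service time = 60/mu = 60/20.21 = 2.97 minutes

2.97 minutes


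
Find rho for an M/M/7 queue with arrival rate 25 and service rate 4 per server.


rho = lambda/(c*mu) = 25/(7*4) = 0.8929

0.8929


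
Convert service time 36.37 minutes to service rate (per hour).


mu = 60 / avg_service_time = 60 / 36.37 = 1.65 per hour

1.65 per hour


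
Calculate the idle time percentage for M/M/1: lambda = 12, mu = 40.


Idle fraction = (1 - rho) * 100 = (1 - 12/40) * 100 = 70.0%

70.0%


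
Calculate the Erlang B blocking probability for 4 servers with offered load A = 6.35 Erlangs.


B(N,A) = (A^N/N!) / sum(A^k/k!, k=0..N) with N=4, A=6.35 = 0.4912

0.4912


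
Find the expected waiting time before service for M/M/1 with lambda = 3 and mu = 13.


rho = 3/13; Wq = rho/(mu - lambda) = 0.0231 hours

0.0231 hours


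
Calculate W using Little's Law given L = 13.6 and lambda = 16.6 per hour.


W = L / lambda = 13.6 / 16.6 = 0.8193 hours

0.8193 hours


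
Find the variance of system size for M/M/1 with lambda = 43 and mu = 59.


rho = 43/59; Var(N) = rho/(1-rho)^2 = 9.91

9.91


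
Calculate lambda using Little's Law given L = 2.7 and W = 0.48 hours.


lambda = L / W = 2.7 / 0.48 = 5.63 per hour

5.63 per hour


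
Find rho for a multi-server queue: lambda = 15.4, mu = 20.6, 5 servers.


rho = lambda / (c * mu) = 15.4 / (5 * 20.6) = 0.1495

0.1495


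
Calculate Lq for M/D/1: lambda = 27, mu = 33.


M/D/1: Lq = rho^2 / (2*(1-rho)) where rho = 27/33; Lq = 1.84

1.84


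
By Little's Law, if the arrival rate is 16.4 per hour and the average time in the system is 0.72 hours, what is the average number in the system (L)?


L = lambda * W = 16.4 * 0.72 = 11.81

11.81


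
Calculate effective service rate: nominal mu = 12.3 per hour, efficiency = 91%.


Effective rate = mu * efficiency = 12.3 * 0.91 = 11.19 per hour

11.19 per hour


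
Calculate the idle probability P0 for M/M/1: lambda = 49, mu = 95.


P0 = 1 - rho = 1 - 49/95 = 0.4842

0.4842


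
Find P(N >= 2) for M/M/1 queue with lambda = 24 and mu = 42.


P(N >= 2) = rho^2 = (24/42)^2 = 0.3265

0.3265


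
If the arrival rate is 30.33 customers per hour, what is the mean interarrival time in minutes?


Mean interarrival time = 60/lambda = 60/30.33 = 1.98 minutes

1.98 minutes


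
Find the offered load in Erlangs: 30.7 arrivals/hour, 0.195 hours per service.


Offered load a = lambda * E[S] = 30.7 * 0.195 = 5.99 Erlangs

5.99 Erlangs


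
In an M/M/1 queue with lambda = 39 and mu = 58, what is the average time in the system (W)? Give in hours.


W = 1/(mu - lambda) = 1/(58 - 39) = 0.0526 hours

0.0526 hours


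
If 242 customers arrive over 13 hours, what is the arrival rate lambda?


lambda = total arrivals / time = 242 / 13 = 18.62 per hour

18.62 per hour


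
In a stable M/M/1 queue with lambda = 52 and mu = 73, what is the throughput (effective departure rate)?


For a stable queue (lambda < mu), throughput = lambda = 52 per hour

52 per hour


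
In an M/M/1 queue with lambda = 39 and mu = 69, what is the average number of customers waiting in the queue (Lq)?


rho = 39/69; Lq = rho^2/(1-rho) = 0.73

0.73


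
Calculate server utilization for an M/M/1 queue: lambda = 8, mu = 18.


rho = lambda/mu = 8/18 = 0.4444

0.4444


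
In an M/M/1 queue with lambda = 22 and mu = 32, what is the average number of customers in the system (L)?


rho = 22/32; L = rho/(1-rho) = 2.2

2.2


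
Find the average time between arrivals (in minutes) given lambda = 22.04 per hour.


Mean interarrival time = 60/lambda = 60/22.04 = 2.72 minutes

2.72 minutes


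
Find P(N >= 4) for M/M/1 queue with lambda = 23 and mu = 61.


P(N >= 4) = rho^4 = (23/61)^4 = 0.0202

0.0202


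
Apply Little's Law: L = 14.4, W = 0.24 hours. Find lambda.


lambda = L / W = 14.4 / 0.24 = 60.0 per hour

60.0 per hour


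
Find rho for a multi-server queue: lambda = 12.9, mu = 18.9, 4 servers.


rho = lambda / (c * mu) = 12.9 / (4 * 18.9) = 0.1706

0.1706


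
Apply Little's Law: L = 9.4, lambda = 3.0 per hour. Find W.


W = L / lambda = 9.4 / 3.0 = 3.1333 hours

3.1333 hours


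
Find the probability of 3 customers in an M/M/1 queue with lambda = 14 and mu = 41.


rho = 14/41; P(n) = (1-rho)*rho^n = (1-14/41)*(14/41)^3 = 0.0262

0.0262


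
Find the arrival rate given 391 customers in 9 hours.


lambda = total arrivals / time = 391 / 9 = 43.44 per hour

43.44 per hour


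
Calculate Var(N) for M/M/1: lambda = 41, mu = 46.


rho = 41/46; Var(N) = rho/(1-rho)^2 = 75.44

75.44


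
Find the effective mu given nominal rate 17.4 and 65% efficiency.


Effective rate = mu * efficiency = 17.4 * 0.65 = 11.31 per hour

11.31 per hour


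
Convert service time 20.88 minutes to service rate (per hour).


mu = 60 / avg_service_time = 60 / 20.88 = 2.87 per hour

2.87 per hour


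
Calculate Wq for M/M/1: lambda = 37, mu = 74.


rho = 37/74; Wq = rho/(mu - lambda) = 0.0135 hours

0.0135 hours


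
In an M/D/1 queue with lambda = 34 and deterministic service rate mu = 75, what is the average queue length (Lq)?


M/D/1: Lq = rho^2 / (2*(1-rho)) where rho = 34/75; Lq = 0.19

0.19


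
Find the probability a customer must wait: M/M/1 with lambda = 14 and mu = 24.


P(wait) = rho = lambda/mu = 14/24 = 0.5833

0.5833


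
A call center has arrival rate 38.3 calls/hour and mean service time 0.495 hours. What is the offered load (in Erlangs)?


Offered load a = lambda * E[S] = 38.3 * 0.495 = 18.96 Erlangs

18.96 Erlangs


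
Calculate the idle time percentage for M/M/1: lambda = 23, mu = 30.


Idle fraction = (1 - rho) * 100 = (1 - 23/30) * 100 = 23.3%

23.3%


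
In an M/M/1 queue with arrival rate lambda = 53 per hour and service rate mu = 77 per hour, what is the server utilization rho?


rho = lambda/mu = 53/77 = 0.6883

0.6883


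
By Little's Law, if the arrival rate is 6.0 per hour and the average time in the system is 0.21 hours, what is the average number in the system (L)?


L = lambda * W = 6.0 * 0.21 = 1.26

1.26


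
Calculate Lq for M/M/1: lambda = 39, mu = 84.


rho = 39/84; Lq = rho^2/(1-rho) = 0.4

0.4


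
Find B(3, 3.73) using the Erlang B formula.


B(N,A) = (A^N/N!) / sum(A^k/k!, k=0..N) with N=3, A=3.73 = 0.4253

0.4253


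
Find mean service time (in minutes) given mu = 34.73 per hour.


Mean service time = 60/mu = 60/34.73 = 1.73 minutes

1.73 minutes


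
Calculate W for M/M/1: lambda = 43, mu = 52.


W = 1/(mu - lambda) = 1/(52 - 43) = 0.1111 hours

0.1111 hours


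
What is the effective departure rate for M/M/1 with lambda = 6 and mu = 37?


For a stable queue (lambda < mu), throughput = lambda = 6 per hour

6 per hour


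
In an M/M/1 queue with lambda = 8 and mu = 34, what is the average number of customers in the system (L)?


rho = 8/34; L = rho/(1-rho) = 0.31

0.31


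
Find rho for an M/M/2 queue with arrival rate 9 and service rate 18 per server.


rho = lambda/(c*mu) = 9/(2*18) = 0.25

0.25


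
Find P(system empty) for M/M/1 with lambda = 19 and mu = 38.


P0 = 1 - rho = 1 - 19/38 = 0.5

0.5


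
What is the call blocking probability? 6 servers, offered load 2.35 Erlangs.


B(N,A) = (A^N/N!) / sum(A^k/k!, k=0..N) with N=6, A=2.35 = 0.0225

0.0225


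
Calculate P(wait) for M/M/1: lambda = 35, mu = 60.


P(wait) = rho = lambda/mu = 35/60 = 0.5833

0.5833


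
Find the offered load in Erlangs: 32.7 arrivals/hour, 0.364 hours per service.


Offered load a = lambda * E[S] = 32.7 * 0.364 = 11.9 Erlangs

11.9 Erlangs


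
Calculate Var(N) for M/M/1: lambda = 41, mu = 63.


rho = 41/63; Var(N) = rho/(1-rho)^2 = 5.34

5.34


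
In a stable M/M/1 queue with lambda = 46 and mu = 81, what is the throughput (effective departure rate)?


For a stable queue (lambda < mu), throughput = lambda = 46 per hour

46 per hour


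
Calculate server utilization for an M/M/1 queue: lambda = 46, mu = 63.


rho = lambda/mu = 46/63 = 0.7302

0.7302


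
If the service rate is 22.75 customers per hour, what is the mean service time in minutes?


Mean service time = 60/mu = 60/22.75 = 2.64 minutes

2.64 minutes


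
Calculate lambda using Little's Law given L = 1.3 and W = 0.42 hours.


lambda = L / W = 1.3 / 0.42 = 3.1 per hour

3.1 per hour


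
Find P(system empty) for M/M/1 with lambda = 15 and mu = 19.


P0 = 1 - rho = 1 - 15/19 = 0.2105

0.2105


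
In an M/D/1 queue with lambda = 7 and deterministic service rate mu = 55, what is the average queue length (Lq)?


M/D/1: Lq = rho^2 / (2*(1-rho)) where rho = 7/55; Lq = 0.01

0.01


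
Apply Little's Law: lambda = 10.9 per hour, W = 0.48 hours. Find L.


L = lambda * W = 10.9 * 0.48 = 5.23

5.23


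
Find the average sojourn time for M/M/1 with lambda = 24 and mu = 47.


W = 1/(mu - lambda) = 1/(47 - 24) = 0.0435 hours

0.0435 hours


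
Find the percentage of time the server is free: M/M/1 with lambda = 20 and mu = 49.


Idle fraction = (1 - rho) * 100 = (1 - 20/49) * 100 = 59.2%

59.2%


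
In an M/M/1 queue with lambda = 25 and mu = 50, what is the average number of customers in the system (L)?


rho = 25/50; L = rho/(1-rho) = 1.0

1.0


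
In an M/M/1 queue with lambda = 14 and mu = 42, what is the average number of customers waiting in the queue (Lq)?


rho = 14/42; Lq = rho^2/(1-rho) = 0.17

0.17


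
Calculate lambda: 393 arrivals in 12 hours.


lambda = total arrivals / time = 393 / 12 = 32.75 per hour

32.75 per hour


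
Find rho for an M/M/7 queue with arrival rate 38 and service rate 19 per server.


rho = lambda/(c*mu) = 38/(7*19) = 0.2857

0.2857


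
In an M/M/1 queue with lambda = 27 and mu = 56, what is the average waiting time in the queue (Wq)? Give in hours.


rho = 27/56; Wq = rho/(mu - lambda) = 0.0166 hours

0.0166 hours


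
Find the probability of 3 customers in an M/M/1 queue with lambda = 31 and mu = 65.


rho = 31/65; P(n) = (1-rho)*rho^n = (1-31/65)*(31/65)^3 = 0.0567

0.0567


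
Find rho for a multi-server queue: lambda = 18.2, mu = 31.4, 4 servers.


rho = lambda / (c * mu) = 18.2 / (4 * 31.4) = 0.1449

0.1449


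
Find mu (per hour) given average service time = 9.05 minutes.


mu = 60 / avg_service_time = 60 / 9.05 = 6.63 per hour

6.63 per hour


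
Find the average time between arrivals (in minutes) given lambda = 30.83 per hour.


Mean interarrival time = 60/lambda = 60/30.83 = 1.95 minutes

1.95 minutes


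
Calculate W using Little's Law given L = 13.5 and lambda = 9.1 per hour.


W = L / lambda = 13.5 / 9.1 = 1.4835 hours

1.4835 hours


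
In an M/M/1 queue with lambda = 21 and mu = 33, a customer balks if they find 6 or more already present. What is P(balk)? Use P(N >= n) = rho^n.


P(N >= 6) = rho^6 = (21/33)^6 = 0.0664

0.0664


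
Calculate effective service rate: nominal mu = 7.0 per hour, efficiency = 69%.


Effective rate = mu * efficiency = 7.0 * 0.69 = 4.83 per hour

4.83 per hour


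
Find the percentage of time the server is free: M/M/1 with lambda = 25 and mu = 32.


Idle fraction = (1 - rho) * 100 = (1 - 25/32) * 100 = 21.9%

21.9%


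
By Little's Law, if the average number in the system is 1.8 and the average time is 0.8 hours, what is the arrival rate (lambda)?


lambda = L / W = 1.8 / 0.8 = 2.25 per hour

2.25 per hour


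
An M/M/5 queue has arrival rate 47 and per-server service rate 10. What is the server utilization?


rho = lambda/(c*mu) = 47/(5*10) = 0.94

0.94


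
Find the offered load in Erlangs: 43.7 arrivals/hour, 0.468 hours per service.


Offered load a = lambda * E[S] = 43.7 * 0.468 = 20.45 Erlangs

20.45 Erlangs


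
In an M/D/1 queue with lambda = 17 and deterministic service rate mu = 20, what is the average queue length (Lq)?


M/D/1: Lq = rho^2 / (2*(1-rho)) where rho = 17/20; Lq = 2.41

2.41


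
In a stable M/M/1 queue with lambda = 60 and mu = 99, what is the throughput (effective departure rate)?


For a stable queue (lambda < mu), throughput = lambda = 60 per hour

60 per hour


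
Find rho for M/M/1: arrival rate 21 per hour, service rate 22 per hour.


rho = lambda/mu = 21/22 = 0.9545

0.9545


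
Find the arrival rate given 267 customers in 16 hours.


lambda = total arrivals / time = 267 / 16 = 16.69 per hour

16.69 per hour


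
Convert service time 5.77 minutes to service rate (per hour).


mu = 60 / avg_service_time = 60 / 5.77 = 10.4 per hour

10.4 per hour


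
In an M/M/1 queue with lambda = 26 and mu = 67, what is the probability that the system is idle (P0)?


P0 = 1 - rho = 1 - 26/67 = 0.6119

0.6119


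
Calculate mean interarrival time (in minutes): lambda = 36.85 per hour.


Mean interarrival time = 60/lambda = 60/36.85 = 1.63 minutes

1.63 minutes


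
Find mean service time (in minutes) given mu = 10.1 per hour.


Mean service time = 60/mu = 60/10.1 = 5.94 minutes

5.94 minutes


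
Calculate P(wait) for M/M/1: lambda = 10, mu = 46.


P(wait) = rho = lambda/mu = 10/46 = 0.2174

0.2174


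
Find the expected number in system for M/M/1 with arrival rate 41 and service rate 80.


rho = 41/80; L = rho/(1-rho) = 1.05

1.05


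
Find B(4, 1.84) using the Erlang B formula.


B(N,A) = (A^N/N!) / sum(A^k/k!, k=0..N) with N=4, A=1.84 = 0.079

0.079


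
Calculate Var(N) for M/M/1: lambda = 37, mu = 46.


rho = 37/46; Var(N) = rho/(1-rho)^2 = 21.01

21.01


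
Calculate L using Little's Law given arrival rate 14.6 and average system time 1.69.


L = lambda * W = 14.6 * 1.69 = 24.67

24.67


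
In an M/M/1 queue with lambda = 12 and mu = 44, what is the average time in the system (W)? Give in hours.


W = 1/(mu - lambda) = 1/(44 - 12) = 0.0313 hours

0.0313 hours


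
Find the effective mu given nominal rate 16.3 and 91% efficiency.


Effective rate = mu * efficiency = 16.3 * 0.91 = 14.83 per hour

14.83 per hour


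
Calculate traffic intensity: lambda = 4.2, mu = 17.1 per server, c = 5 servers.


rho = lambda / (c * mu) = 4.2 / (5 * 17.1) = 0.0491

0.0491


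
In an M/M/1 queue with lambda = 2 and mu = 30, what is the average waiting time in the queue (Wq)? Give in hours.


rho = 2/30; Wq = rho/(mu - lambda) = 0.0024 hours

0.0024 hours


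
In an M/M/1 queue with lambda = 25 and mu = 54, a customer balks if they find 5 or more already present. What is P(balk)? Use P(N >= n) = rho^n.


P(N >= 5) = rho^5 = (25/54)^5 = 0.0213

0.0213


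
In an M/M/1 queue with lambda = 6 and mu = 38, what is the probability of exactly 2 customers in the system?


rho = 6/38; P(n) = (1-rho)*rho^n = (1-6/38)*(6/38)^2 = 0.021

0.021


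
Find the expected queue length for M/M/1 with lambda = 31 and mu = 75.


rho = 31/75; Lq = rho^2/(1-rho) = 0.29

0.29


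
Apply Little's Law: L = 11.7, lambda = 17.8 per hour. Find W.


W = L / lambda = 11.7 / 17.8 = 0.6573 hours

0.6573 hours


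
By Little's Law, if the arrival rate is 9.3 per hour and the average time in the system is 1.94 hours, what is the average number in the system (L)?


L = lambda * W = 9.3 * 1.94 = 18.04

18.04


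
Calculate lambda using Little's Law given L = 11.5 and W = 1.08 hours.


lambda = L / W = 11.5 / 1.08 = 10.65 per hour

10.65 per hour


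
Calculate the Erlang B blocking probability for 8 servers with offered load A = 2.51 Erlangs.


B(N,A) = (A^N/N!) / sum(A^k/k!, k=0..N) with N=8, A=2.51 = 0.0032

0.0032


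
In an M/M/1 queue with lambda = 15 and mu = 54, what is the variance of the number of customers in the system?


rho = 15/54; Var(N) = rho/(1-rho)^2 = 0.53

0.53


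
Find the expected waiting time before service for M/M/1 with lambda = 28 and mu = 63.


rho = 28/63; Wq = rho/(mu - lambda) = 0.0127 hours

0.0127 hours


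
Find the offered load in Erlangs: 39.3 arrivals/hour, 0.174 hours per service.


Offered load a = lambda * E[S] = 39.3 * 0.174 = 6.84 Erlangs

6.84 Erlangs


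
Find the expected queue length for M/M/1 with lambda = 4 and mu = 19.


rho = 4/19; Lq = rho^2/(1-rho) = 0.06

0.06


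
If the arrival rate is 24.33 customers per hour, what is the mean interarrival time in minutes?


Mean interarrival time = 60/lambda = 60/24.33 = 2.47 minutes

2.47 minutes


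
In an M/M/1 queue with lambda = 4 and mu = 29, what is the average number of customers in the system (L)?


rho = 4/29; L = rho/(1-rho) = 0.16

0.16


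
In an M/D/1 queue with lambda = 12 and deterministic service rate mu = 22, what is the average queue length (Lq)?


M/D/1: Lq = rho^2 / (2*(1-rho)) where rho = 12/22; Lq = 0.33

0.33


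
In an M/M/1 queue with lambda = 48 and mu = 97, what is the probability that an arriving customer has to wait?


P(wait) = rho = lambda/mu = 48/97 = 0.4948

0.4948


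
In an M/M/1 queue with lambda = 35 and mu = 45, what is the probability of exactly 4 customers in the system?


rho = 35/45; P(n) = (1-rho)*rho^n = (1-35/45)*(35/45)^4 = 0.0813

0.0813


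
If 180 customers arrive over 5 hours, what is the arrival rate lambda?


lambda = total arrivals / time = 180 / 5 = 36.0 per hour

36.0 per hour


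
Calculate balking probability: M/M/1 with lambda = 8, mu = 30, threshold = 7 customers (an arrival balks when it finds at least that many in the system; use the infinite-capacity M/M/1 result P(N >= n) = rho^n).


P(N >= 7) = rho^7 = (8/30)^7 = 0.0001

0.0001


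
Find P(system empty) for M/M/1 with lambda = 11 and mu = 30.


P0 = 1 - rho = 1 - 11/30 = 0.6333

0.6333


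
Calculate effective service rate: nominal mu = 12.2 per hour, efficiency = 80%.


Effective rate = mu * efficiency = 12.2 * 0.8 = 9.76 per hour

9.76 per hour


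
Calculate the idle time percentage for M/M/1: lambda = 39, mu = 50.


Idle fraction = (1 - rho) * 100 = (1 - 39/50) * 100 = 22.0%

22.0%


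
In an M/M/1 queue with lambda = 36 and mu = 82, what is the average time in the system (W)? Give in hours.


W = 1/(mu - lambda) = 1/(82 - 36) = 0.0217 hours

0.0217 hours


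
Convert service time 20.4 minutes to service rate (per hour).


mu = 60 / avg_service_time = 60 / 20.4 = 2.94 per hour

2.94 per hour


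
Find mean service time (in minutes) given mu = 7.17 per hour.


Mean service time = 60/mu = 60/7.17 = 8.37 minutes

8.37 minutes


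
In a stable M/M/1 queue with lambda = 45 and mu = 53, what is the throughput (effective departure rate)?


For a stable queue (lambda < mu), throughput = lambda = 45 per hour

45 per hour


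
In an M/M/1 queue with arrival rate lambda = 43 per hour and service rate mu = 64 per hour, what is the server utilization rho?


rho = lambda/mu = 43/64 = 0.6719

0.6719


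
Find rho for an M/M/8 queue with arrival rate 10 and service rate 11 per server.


rho = lambda/(c*mu) = 10/(8*11) = 0.1136

0.1136


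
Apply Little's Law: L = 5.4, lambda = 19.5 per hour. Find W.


W = L / lambda = 5.4 / 19.5 = 0.2769 hours

0.2769 hours


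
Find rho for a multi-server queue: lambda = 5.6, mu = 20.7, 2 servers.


rho = lambda / (c * mu) = 5.6 / (2 * 20.7) = 0.1353

0.1353


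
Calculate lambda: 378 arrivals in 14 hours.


lambda = total arrivals / time = 378 / 14 = 27.0 per hour

27.0 per hour


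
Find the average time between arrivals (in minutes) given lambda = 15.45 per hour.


Mean interarrival time = 60/lambda = 60/15.45 = 3.88 minutes

3.88 minutes


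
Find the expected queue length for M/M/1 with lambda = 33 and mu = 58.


rho = 33/58; Lq = rho^2/(1-rho) = 0.75

0.75


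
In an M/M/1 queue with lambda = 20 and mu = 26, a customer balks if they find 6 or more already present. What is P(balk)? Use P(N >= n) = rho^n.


P(N >= 6) = rho^6 = (20/26)^6 = 0.2072

0.2072
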